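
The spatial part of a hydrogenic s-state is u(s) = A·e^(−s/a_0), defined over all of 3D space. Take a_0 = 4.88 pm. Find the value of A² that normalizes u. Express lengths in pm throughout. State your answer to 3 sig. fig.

The normalization condition is ∫|u|² 4πs² ds = 1 from 0 to ∞.
The angular integral contributes 4π, leaving ∫₀^∞ s²|u|² ds.
Using ∫₀^∞ sⁿ e^(−αs) ds = n!/αⁿ⁺¹, ∫|u|² 4πs² ds = A²·(π·a_0^3).
So A² = (π·a_0^3)^(−1).
With a_0 = 4.88: A² = 0.002739 and A = 0.05234.

A^2 ≈ 0.00274 pm^(-3)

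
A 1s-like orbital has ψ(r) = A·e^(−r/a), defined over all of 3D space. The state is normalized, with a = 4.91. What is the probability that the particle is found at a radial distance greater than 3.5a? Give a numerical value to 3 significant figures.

P = ∫ |ψ|² 4πr² dr over r > 3.5a.
Normalization gives A² = 1/(π·a^3).
Substituting u = r/a, A², 4π and the length scale all cancel in the ratio: P = ∫_{3.5}^{∞} u^2·e^(-2·u) du / ∫_{0}^{∞} u^2·e^(-2·u) du.
Using ∫ u^2·e^(-2·u) du = -(2·u^2 + 2·u + 1)·e^(-2·u)/4, the numerator is 65·e^(-7)/8 and the denominator is 1/4.
Taking the ratio yields P = 0.02964.

P ≈ 0.0296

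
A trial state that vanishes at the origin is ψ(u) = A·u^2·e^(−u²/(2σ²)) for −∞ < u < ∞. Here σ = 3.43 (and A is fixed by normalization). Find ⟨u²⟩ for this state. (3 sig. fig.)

⟨u^2⟩ ≈ 29.4

The expectation value is the |ψ|²-weighted average of u^2: ∫ u^2|ψ|² du.
Since the A² factors cancel between numerator and denominator, ⟨u²⟩ = 5·σ^2/2.
With σ = 3.43, ⟨u^2⟩ = 29.41.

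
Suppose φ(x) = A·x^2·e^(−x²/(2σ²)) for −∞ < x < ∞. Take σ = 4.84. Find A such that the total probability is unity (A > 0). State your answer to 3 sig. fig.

A ≈ 0.0168

Normalization requires ∫|φ|² dx = 1, integrated from −∞ to ∞.
Differentiating ∫e^(−αx²) dx = √(π/α) under α to get the higher moments, the integral (without the A² prefactor) comes out to 3·√(π)·σ^5/4.
Setting this equal to 1 gives A² = 1/(3·√(π)·σ^5/4).
Plugging in σ = 4.84 yields A = 0.01683.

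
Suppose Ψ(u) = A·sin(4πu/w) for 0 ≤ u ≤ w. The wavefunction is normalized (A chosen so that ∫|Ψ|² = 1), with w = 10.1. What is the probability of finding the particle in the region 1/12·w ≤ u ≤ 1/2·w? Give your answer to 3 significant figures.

|Ψ|² is the probability density, so P = ∫_{1/12·w}^{1/2·w} |Ψ|² du.
The normalization integral ∫|Ψ|²du over the whole domain equals w/2·A², and A² cancels in the ratio.
Substituting t = u/w, A² and the length scale cancel in the ratio: P = ∫_{1/12}^{1/2} sin(4·π·t)^2 dt / ∫_{0}^{1} sin(4·π·t)^2 dt.
With ∫ sin(4·π·t)^2 dt = t/2 - sin(4·π·t)·cos(4·π·t)/(8·π) + C, the region integral is √(3)/(32·π) + 5/24 and the full one is 1/2.
This works out to P = √(3)/(16·π) + 5/12.

P ≈ 0.451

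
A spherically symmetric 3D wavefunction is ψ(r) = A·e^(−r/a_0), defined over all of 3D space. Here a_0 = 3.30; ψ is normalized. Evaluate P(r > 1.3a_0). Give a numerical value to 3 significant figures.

Integrate the radial probability density 4πr²|ψ|² over r > 1.3a_0.
A² is fixed by ∫₀^∞ 4πr²|ψ|² dr = 1, i.e. A² = (π·a_0^3)^(−1).
Let u = r/a_0; then A², 4π and the length scale all cancel, so P = ∫_{1.3}^{∞} u^2·e^(-2·u) du ÷ ∫_{0}^{∞} u^2·e^(-2·u) du.
With ∫ u^2·e^(-2·u) du = -(2·u^2 + 2·u + 1)·e^(-2·u)/4 + C, the region integral is 349·e^(-13/5)/200 and the full one is 1/4.
Taking the ratio yields P = 0.5184.

P ≈ 0.518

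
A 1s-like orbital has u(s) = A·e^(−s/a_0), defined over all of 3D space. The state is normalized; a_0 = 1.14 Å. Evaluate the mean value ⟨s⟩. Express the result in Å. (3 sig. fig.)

⟨s⟩ ≈ 1.71 Å

⟨s⟩ = ∫ s |u|² 4πs² ds over the full domain.
Evaluating both integrals, ⟨s⟩ = 3·a_0/2.
Putting a_0 = 1.14 gives 1.710.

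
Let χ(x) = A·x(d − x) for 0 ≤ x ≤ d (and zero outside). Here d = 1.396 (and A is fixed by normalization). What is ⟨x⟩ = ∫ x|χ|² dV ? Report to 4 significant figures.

⟨x⟩ ≈ 0.6980

⟨x⟩ = ∫ x |χ|² dx over the full domain.
The ratio of the moment integral to the normalization integral gives ⟨x⟩ = d/2.
Putting d = 1.396 gives 0.69800.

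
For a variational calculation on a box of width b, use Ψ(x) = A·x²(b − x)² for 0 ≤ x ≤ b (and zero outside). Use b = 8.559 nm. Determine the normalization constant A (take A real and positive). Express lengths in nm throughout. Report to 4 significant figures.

The normalization condition is ∫|Ψ|² dx = 1 from 0 to b.
Expanding the polynomial and integrating term by term, the integral (without the A² prefactor) comes out to b^9/630.
Hence A² = 1/[b^9/630].
Substituting b = 8.559 gives A² = 0.0000025558, so A = 0.0015987.

A ≈ 0.001599 nm^(-9/2)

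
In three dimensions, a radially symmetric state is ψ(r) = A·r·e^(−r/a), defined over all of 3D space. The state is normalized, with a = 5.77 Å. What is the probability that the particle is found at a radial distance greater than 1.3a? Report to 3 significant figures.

P ≈ 0.877

Integrate the radial probability density 4πr²|ψ|² over r > 1.3a.
A² is fixed by ∫₀^∞ 4πr²|ψ|² dr = 1, i.e. A² = (3·π·a^5)^(−1).
In terms of u = r/a (A², 4π and the length scale all cancel between numerator and denominator), P = [∫_{1.3}^{∞} u^4·e^(-2·u) du] / [∫_{0}^{∞} u^4·e^(-2·u) du].
With ∫ u^4·e^(-2·u) du = -(u^4/2 + u^3 + 3·u^2/2 + 3·u/2 + 3/4)·e^(-2·u) + C, the region integral is ≈ 0.65807 and the full one is 3/4.
This evaluates to P = 0.8774.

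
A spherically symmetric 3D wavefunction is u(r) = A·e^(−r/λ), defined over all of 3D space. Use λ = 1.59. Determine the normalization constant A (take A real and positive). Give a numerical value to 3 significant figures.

The normalization condition is ∫|u|² 4πr² dr = 1 from 0 to ∞.
(Spherical symmetry: dV = 4πr² dr.)
Carrying out the integral gives A² · π·λ^3.
Hence A² = 1/[π·λ^3].
Plugging in λ = 1.59 yields A = 0.2814.

A ≈ 0.281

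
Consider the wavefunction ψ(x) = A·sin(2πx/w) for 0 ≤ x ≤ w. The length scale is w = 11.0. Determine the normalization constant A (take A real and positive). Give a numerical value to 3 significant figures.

Require ∫ |ψ|² dx = 1 over the whole domain.
With ∫₀^w sin²(nπx/w) dx = w/2, ∫|ψ|² dx = A²·(w/2).
Setting this equal to 1 gives A² = 1/(w/2).
With w = 11.0: A² = 0.1818 and A = 0.4264.

A ≈ 0.426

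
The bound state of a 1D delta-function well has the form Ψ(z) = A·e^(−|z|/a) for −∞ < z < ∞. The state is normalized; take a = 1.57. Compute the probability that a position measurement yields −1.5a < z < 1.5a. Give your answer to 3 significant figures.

P = ∫_{−1.5a}^{1.5a} |Ψ(z)|² dz.
The normalization integral ∫|Ψ|²dz over the whole domain equals a·A², and A² cancels in the ratio.
Both integrals are even about z = 0, so only the z ≥ 0 halves are needed (the factors of 2 cancel). Let u = z/a; then A² and the length scale cancel, so P = ∫_{0}^{1.5} e^(-2·u) du ÷ ∫_{0}^{∞} e^(-2·u) du.
Using ∫ e^(-2·u) du = -e^(-2·u)/2, the numerator is 1/2 - e^(-3)/2 and the denominator is 1/2.
This works out to P = 0.9502.

P ≈ 0.950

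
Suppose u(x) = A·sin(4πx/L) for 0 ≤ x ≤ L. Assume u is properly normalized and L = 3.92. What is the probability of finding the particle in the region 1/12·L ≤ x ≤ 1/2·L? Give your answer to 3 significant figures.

P ≈ 0.451

P = ∫_{1/12·L}^{1/2·L} |u(x)|² dx.
Since A² = 1/(L/2), this is the region integral divided by the full normalization integral.
Substituting t = x/L, A² and the length scale cancel in the ratio: P = ∫_{1/12}^{1/2} sin(4·π·t)^2 dt / ∫_{0}^{1} sin(4·π·t)^2 dt.
With ∫ sin(4·π·t)^2 dt = t/2 - sin(4·π·t)·cos(4·π·t)/(8·π) + C, the region integral is √(3)/(32·π) + 5/24 and the full one is 1/2.
The result is P = √(3)/(16·π) + 5/12.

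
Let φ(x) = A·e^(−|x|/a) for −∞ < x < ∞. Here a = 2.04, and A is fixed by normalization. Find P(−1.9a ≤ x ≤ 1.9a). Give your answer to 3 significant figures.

P ≈ 0.978

P = ∫_{−1.9a}^{1.9a} |φ(x)|² dx.
With A² fixed by ∫|φ|² = 1, i.e. A² = (a)^(−1), substitute and integrate.
By symmetry take twice the x ≥ 0 contribution in numerator and denominator; the 2's cancel. Substituting u = x/a, A² and the length scale cancel in the ratio: P = ∫_{0}^{1.9} e^(-2·u) du / ∫_{0}^{∞} e^(-2·u) du.
With ∫ e^(-2·u) du = -e^(-2·u)/2 + C, the region integral is 1/2 - e^(-19/5)/2 and the full one is 1/2.
Evaluating gives P = 0.9776.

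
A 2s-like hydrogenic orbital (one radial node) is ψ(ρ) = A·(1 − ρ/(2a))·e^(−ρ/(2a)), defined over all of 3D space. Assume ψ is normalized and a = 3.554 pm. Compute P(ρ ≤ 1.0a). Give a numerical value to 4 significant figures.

P = ∫ |ψ|² 4πρ² dρ over ρ ≤ 1.0a.
A² is fixed by ∫₀^∞ 4πρ²|ψ|² dρ = 1, i.e. A² = (8·π·a^3)^(−1).
In terms of u = ρ/a (A², 4π and the length scale all cancel between numerator and denominator), P = [∫_{0}^{1.0} u^2·(1 - u/2)^2·e^(-u) du] / [∫_{0}^{∞} u^2·(1 - u/2)^2·e^(-u) du].
Using ∫ u^2·(1 - u/2)^2·e^(-u) du = -(u^4/4 + u^2 + 2·u + 2)·e^(-u), the numerator is 2 - 21·e^(-1)/4 and the denominator is 2.
Taking the ratio yields P = 0.034316.

P ≈ 0.03432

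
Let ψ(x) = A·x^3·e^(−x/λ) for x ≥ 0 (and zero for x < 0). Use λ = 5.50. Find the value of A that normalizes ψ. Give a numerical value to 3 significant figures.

A ≈ 0.00108

Normalization requires ∫|ψ|² dx = 1, integrated from 0 to ∞.
With ψ = A·x^3·e^(−x/λ), the integral evaluates to A²·[45·λ^7/8].
So A² = (45·λ^7/8)^(−1).
With λ = 5.50: A² = 0.000001168 and A = 0.001081.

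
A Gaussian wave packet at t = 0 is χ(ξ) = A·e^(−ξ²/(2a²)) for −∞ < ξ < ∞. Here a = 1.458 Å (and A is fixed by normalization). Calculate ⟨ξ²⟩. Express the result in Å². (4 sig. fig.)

By definition ⟨ξ²⟩ = ∫ ξ^2 |χ(ξ)|² dξ.
Using the Gaussian integral ∫_{−∞}^{∞} e^(−αξ²) dξ = √(π/α), since the A² factors cancel between numerator and denominator, ⟨ξ²⟩ = a^2/2.
With a = 1.458, ⟨ξ^2⟩ = 1.0629.

⟨ξ^2⟩ ≈ 1.063 Å^2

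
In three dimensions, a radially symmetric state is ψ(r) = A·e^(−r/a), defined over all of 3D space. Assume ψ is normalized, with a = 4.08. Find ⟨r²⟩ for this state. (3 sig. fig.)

⟨r^2⟩ ≈ 49.9

⟨r²⟩ = ∫ r^2 |ψ|² 4πr² dr over the full domain.
With ∫₀^∞ r^4 e^(−αr) dr = 4!/α^5, evaluating both integrals, ⟨r²⟩ = 3·a^2.
With a = 4.08, ⟨r^2⟩ = 49.94.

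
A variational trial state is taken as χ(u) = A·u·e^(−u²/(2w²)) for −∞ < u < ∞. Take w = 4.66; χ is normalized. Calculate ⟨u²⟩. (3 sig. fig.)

⟨u^2⟩ ≈ 32.6

⟨u²⟩ = ∫ u^2 |χ|² du over the full domain.
With ∫_{−∞}^{∞} u^(2m) e^(−αu²) du = (2m−1)!!·√π / (2^m α^(m+1/2)), since the A² factors cancel between numerator and denominator, ⟨u²⟩ = 3·w^2/2.
Putting w = 4.66 gives 32.57.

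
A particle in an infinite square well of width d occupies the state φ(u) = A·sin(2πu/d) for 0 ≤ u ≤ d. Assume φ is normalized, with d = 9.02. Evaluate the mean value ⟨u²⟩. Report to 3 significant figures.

⟨u^2⟩ ≈ 26.1

⟨u²⟩ = ∫ u^2 |φ|² du over the full domain.
With ∫₀^d sin²(nπu/d) du = d/2, since the A² factors cancel between numerator and denominator, ⟨u²⟩ = -d^2/(8·π^2) + d^2/3.
With d = 9.02, ⟨u^2⟩ = 26.09.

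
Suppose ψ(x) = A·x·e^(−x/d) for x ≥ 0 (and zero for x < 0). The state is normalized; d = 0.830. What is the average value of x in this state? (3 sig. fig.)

⟨x⟩ ≈ 1.25

The expectation value is the |ψ|²-weighted average of x: ∫ x|ψ|² dx.
With ∫₀^∞ x^3 e^(−αx) dx = 3!/α^4, the ratio of the moment integral to the normalization integral gives ⟨x⟩ = 3·d/2.
Putting d = 0.830 gives 1.245.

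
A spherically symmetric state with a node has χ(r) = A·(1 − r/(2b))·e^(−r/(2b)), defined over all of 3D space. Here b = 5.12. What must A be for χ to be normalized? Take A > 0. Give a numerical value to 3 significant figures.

Require ∫ |χ|² 4πr² dr = 1 over the whole domain.
(Spherical symmetry: dV = 4πr² dr.)
Recall ∫₀^∞ r^m e^(−r/β) dr = m!·β^(m+1), the integral (without the A² prefactor) comes out to 8·π·b^3.
Setting this equal to 1 gives A² = 1/(8·π·b^3).
Plugging in b = 5.12 yields A = 0.01722.

A ≈ 0.0172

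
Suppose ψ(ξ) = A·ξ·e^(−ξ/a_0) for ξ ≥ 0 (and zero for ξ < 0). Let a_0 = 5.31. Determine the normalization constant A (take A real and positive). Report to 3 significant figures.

A ≈ 0.163

The normalization condition is ∫|ψ|² dξ = 1 from 0 to ∞.
With ∫₀^∞ ξ^2 e^(−αξ) dξ = 2!/α^3, the integral (without the A² prefactor) comes out to a_0^3/4.
So A² = (a_0^3/4)^(−1).
Substituting a_0 = 5.31 gives A² = 0.02672, so A = 0.1635.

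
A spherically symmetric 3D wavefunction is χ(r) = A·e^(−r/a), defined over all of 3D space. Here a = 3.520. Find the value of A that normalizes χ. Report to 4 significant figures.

A ≈ 0.08543

Require ∫ |χ|² 4πr² dr = 1 over the whole domain.
In 3D with spherical symmetry the volume element is 4πr² dr.
∫|χ|² 4πr² dr = A²·(π·a^3).
With a = 3.520: A² = 0.0072983 and A = 0.085430.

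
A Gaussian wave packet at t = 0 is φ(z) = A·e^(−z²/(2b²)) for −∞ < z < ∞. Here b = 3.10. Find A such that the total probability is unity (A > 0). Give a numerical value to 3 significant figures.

A ≈ 0.427

We need A² ∫|f|² dz = 1, taking the integral from −∞ to ∞.
∫|φ|² dz = A²·(√(π)·b).
Setting this equal to 1 gives A² = 1/(√(π)·b).
Plugging in b = 3.10 yields A = 0.4266.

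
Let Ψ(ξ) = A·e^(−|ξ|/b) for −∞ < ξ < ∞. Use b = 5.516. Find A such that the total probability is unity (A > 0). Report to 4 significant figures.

We need A² ∫|f|² dξ = 1, taking the integral from −∞ to ∞.
With Ψ = A·e^(−|ξ|/b), the integral evaluates to A²·[b].
Substituting b = 5.516 gives A² = 0.18129, so A = 0.42578.

A ≈ 0.4258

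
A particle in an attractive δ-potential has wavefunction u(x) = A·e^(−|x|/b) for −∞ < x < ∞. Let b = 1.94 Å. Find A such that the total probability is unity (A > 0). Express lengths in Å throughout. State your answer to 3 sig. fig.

Require ∫ |u|² dx = 1 over the whole domain.
The integral (without the A² prefactor) comes out to b.
With b = 1.94: A² = 0.5155 and A = 0.7180.

A ≈ 0.718 Å^(-1/2)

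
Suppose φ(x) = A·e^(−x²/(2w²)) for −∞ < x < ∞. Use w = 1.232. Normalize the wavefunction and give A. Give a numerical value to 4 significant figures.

A ≈ 0.6767

We need A² ∫|f|² dx = 1, taking the integral from −∞ to ∞.
Using the Gaussian integral ∫_{−∞}^{∞} e^(−αx²) dx = √(π/α), the integral (without the A² prefactor) comes out to √(π)·w.
So A² = (√(π)·w)^(−1).
Substituting w = 1.232 gives A² = 0.45795, so A = 0.67672.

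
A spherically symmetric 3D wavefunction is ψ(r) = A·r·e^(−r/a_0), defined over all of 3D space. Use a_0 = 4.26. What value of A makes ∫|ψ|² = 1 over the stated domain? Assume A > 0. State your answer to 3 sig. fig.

A ≈ 0.00870

We need A² ∫|f|² 4πr² dr = 1, taking the integral from 0 to ∞.
In 3D with spherical symmetry the volume element is 4πr² dr.
With ψ = A·r·e^(−r/a_0), the integral evaluates to A²·[3·π·a_0^5].
With a_0 = 4.26: A² = 0.00007563 and A = 0.008696.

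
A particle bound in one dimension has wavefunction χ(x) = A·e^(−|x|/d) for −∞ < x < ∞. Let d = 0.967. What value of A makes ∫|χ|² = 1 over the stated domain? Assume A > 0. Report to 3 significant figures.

A ≈ 1.02

The normalization condition is ∫|χ|² dx = 1 from −∞ to ∞.
With ∫₀^∞ x^0 e^(−αx) dx = 0!/α^1, the integral (without the A² prefactor) comes out to d.
Substituting d = 0.967 gives A² = 1.034, so A = 1.017.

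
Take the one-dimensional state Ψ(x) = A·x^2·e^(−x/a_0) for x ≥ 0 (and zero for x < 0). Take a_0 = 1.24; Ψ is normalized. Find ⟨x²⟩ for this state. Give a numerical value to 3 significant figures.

⟨x^2⟩ ≈ 11.5

By definition ⟨x²⟩ = ∫ x^2 |Ψ(x)|² dx.
Recall ∫₀^∞ x^m e^(−x/β) dx = m!·β^(m+1), since the A² factors cancel between numerator and denominator, ⟨x²⟩ = 15·a_0^2/2.
Putting a_0 = 1.24 gives 11.53.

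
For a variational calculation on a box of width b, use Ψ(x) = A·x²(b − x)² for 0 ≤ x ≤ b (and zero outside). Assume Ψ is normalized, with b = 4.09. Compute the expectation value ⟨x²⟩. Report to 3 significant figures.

⟨x^2⟩ ≈ 4.56

The expectation value is the |Ψ|²-weighted average of x^2: ∫ x^2|Ψ|² dx.
Expanding the polynomial and integrating term by term, since the A² factors cancel between numerator and denominator, ⟨x²⟩ = 3·b^2/11.
Putting b = 4.09 gives 4.562.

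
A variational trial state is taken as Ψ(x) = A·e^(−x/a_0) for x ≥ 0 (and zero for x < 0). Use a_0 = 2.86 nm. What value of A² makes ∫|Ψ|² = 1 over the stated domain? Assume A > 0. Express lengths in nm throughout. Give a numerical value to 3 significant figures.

A^2 ≈ 0.699 nm^(-1)

The normalization condition is ∫|Ψ|² dx = 1 from 0 to ∞.
Recall ∫₀^∞ x^m e^(−x/β) dx = m!·β^(m+1), carrying out the integral gives A² · a_0/2.
Setting this equal to 1 gives A² = 1/(a_0/2).
Plugging in a_0 = 2.86 yields A = 0.8362.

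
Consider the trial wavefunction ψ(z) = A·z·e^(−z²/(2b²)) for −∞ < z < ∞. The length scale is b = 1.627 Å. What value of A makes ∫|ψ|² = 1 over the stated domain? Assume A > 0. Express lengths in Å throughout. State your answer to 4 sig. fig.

A ≈ 0.5119 Å^(-3/2)

Require ∫ |ψ|² dz = 1 over the whole domain.
Differentiating ∫e^(−αz²) dz = √(π/α) under α to get the higher moments, carrying out the integral gives A² · √(π)·b^3/2.
Hence A² = 1/[√(π)·b^3/2].
Substituting b = 1.627 gives A² = 0.26199, so A = 0.51185.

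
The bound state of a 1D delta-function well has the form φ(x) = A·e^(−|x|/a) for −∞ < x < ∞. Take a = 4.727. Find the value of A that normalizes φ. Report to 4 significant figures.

A ≈ 0.4599

We need A² ∫|f|² dx = 1, taking the integral from −∞ to ∞.
Recall ∫₀^∞ x^m e^(−x/β) dx = m!·β^(m+1), ∫|φ|² dx = A²·(a).
So A² = (a)^(−1).
Plugging in a = 4.727 yields A = 0.45995.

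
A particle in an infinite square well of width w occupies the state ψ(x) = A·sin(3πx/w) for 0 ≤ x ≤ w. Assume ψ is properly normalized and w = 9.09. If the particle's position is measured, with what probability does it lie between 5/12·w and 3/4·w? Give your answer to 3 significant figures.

P ≈ 0.333

The probability is P = ∫ |ψ|² dx over [5/12·w, 3/4·w].
With A² fixed by ∫|ψ|² = 1, i.e. A² = (w/2)^(−1), substitute and integrate.
In terms of u = x/w (A² and the length scale cancel between numerator and denominator), P = [∫_{5/12}^{3/4} sin(3·π·u)^2 du] / [∫_{0}^{1} sin(3·π·u)^2 du].
With ∫ sin(3·π·u)^2 du = u/2 - sin(6·π·u)/(12·π) + C, the region integral is 1/6 and the full one is 1/2.
Evaluating gives P = 1/3.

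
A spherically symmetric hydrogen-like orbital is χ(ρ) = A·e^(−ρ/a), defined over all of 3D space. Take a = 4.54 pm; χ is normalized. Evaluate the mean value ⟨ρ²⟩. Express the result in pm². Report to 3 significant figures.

The expectation value is the |χ|²-weighted average of ρ^2: ∫ ρ^2|χ|² 4πρ² dρ.
With ∫₀^∞ ρ^4 e^(−αρ) dρ = 4!/α^5, evaluating both integrals, ⟨ρ²⟩ = 3·a^2.
Putting a = 4.54 gives 61.83.

⟨ρ^2⟩ ≈ 61.8 pm^2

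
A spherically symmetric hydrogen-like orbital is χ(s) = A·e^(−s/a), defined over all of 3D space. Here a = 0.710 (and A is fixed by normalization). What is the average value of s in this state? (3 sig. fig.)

⟨s⟩ = ∫ s |χ|² 4πs² ds over the full domain.
The ratio of the moment integral to the normalization integral gives ⟨s⟩ = 3·a/2.
Putting a = 0.710 gives 1.065.

⟨s⟩ ≈ 1.07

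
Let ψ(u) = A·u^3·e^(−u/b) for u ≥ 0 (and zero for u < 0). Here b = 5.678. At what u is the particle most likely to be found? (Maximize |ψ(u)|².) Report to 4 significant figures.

u ≈ 17.03

Differentiate |ψ(u)|² with respect to u and set to zero.
Solving yields u = 3·b.
With b = 5.678, the most probable position is 17.034.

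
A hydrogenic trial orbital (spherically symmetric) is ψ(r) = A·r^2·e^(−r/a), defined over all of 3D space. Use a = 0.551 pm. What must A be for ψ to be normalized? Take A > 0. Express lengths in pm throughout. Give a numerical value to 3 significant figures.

A ≈ 0.958 pm^(-7/2)

Normalization requires ∫|ψ|² 4πr² dr = 1, integrated from 0 to ∞.
Recall ∫₀^∞ r^m e^(−r/β) dr = m!·β^(m+1), the integral (without the A² prefactor) comes out to 45·π·a^7/2.
Setting this equal to 1 gives A² = 1/(45·π·a^7/2).
Plugging in a = 0.551 yields A = 0.9579.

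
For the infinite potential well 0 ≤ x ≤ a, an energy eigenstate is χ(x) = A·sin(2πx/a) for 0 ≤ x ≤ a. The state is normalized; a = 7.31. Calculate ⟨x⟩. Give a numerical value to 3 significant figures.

The expectation value is the |χ|²-weighted average of x: ∫ x|χ|² dx.
Since the A² factors cancel between numerator and denominator, ⟨x⟩ = a/2.
With a = 7.31, ⟨x⟩ = 3.655.

⟨x⟩ ≈ 3.66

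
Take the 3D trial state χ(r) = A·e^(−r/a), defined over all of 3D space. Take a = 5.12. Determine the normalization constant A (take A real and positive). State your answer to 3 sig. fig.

We need A² ∫|f|² 4πr² dr = 1, taking the integral from 0 to ∞.
In 3D with spherical symmetry the volume element is 4πr² dr.
Recall ∫₀^∞ r^m e^(−r/β) dr = m!·β^(m+1), carrying out the integral gives A² · π·a^3.
So A² = (π·a^3)^(−1).
Substituting a = 5.12 gives A² = 0.002372, so A = 0.04870.

A ≈ 0.0487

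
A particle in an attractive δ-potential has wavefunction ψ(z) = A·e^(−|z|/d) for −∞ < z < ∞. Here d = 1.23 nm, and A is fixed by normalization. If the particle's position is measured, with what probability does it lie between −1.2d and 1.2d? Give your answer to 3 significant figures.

P ≈ 0.909

P = ∫_{−1.2d}^{1.2d} |ψ(z)|² dz.
The normalization integral ∫|ψ|²dz over the whole domain equals d·A², and A² cancels in the ratio.
Both integrals are even about z = 0, so only the z ≥ 0 halves are needed (the factors of 2 cancel). In terms of u = z/d (A² and the length scale cancel between numerator and denominator), P = [∫_{0}^{1.2} e^(-2·u) du] / [∫_{0}^{∞} e^(-2·u) du].
An antiderivative of e^(-2·u) is -e^(-2·u)/2; evaluating from 0 to 1.2 gives 1/2 - e^(-12/5)/2, while the full integral is 1/2.
The result is P = 0.9093.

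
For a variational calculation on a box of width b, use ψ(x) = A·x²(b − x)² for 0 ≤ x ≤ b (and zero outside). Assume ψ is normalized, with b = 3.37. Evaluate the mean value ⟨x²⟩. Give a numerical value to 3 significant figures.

⟨x^2⟩ ≈ 3.10

The expectation value is the |ψ|²-weighted average of x^2: ∫ x^2|ψ|² dx.
Expanding the polynomial and integrating term by term, the ratio of the moment integral to the normalization integral gives ⟨x²⟩ = 3·b^2/11.
With b = 3.37, ⟨x^2⟩ = 3.097.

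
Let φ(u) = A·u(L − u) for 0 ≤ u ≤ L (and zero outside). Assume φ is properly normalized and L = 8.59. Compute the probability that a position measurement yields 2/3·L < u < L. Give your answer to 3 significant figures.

The probability is P = ∫ |φ|² du over [2/3·L, L].
With A² fixed by ∫|φ|² = 1, i.e. A² = (L^5/30)^(−1), substitute and integrate.
Let t = u/L; then A² and the length scale cancel, so P = ∫_{2/3}^{1} t^2·(1 - t)^2 dt ÷ ∫_{0}^{1} t^2·(1 - t)^2 dt.
With ∫ t^2·(1 - t)^2 dt = t^3·(6·t^2 - 15·t + 10)/30 + C, the region integral is 17/2430 and the full one is 1/30.
Evaluating gives P = 17/81.

P ≈ 0.210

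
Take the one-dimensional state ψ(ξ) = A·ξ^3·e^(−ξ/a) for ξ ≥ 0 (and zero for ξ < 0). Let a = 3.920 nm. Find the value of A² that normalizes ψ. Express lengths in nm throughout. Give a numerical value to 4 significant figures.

Require ∫ |ψ|² dξ = 1 over the whole domain.
With ∫₀^∞ ξ^6 e^(−αξ) dξ = 6!/α^7, with ψ = A·ξ^3·e^(−ξ/a), the integral evaluates to A²·[45·a^7/8].
So A² = (45·a^7/8)^(−1).
Plugging in a = 3.920 yields A = 0.0035354.

A^2 ≈ 0.00001250 nm^(-7)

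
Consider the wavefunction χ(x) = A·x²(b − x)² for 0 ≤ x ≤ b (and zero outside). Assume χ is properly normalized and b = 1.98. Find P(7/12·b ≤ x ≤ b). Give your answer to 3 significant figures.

P = ∫_{7/12·b}^{b} |χ(x)|² dx.
The normalization integral ∫|χ|²dx over the whole domain equals b^9/630·A², and A² cancels in the ratio.
In terms of u = x/b (A² and the length scale cancel between numerator and denominator), P = [∫_{7/12}^{1} u^4·(1 - u)^4 du] / [∫_{0}^{1} u^4·(1 - u)^4 du].
With ∫ u^4·(1 - u)^4 du = u^5·(70·u^4 - 315·u^3 + 540·u^2 - 420·u + 126)/630 + C, the region integral is ≈ 0.00047989 and the full one is 1/630.
This works out to P = 0.3023.

P ≈ 0.302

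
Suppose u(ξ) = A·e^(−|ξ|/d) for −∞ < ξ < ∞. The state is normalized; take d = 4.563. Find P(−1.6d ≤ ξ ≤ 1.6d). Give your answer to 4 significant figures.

|u|² is the probability density, so P = ∫_{−1.6d}^{1.6d} |u|² dξ.
With A² fixed by ∫|u|² = 1, i.e. A² = (d)^(−1), substitute and integrate.
By symmetry take twice the ξ ≥ 0 contribution in numerator and denominator; the 2's cancel. Let t = ξ/d; then A² and the length scale cancel, so P = ∫_{0}^{1.6} e^(-2·t) dt ÷ ∫_{0}^{∞} e^(-2·t) dt.
An antiderivative of e^(-2·t) is -e^(-2·t)/2; evaluating from 0 to 1.6 gives 1/2 - e^(-16/5)/2, while the full integral is 1/2.
Taking the ratio, P = 0.95924.

P ≈ 0.9592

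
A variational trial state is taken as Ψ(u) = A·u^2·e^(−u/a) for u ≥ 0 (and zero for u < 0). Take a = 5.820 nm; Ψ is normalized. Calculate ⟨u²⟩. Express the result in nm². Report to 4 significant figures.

⟨u^2⟩ ≈ 254.0 nm^2

By definition ⟨u²⟩ = ∫ u^2 |Ψ(u)|² du.
Using ∫₀^∞ uⁿ e^(−αu) du = n!/αⁿ⁺¹, evaluating both integrals, ⟨u²⟩ = 15·a^2/2.
Putting a = 5.820 gives 254.04.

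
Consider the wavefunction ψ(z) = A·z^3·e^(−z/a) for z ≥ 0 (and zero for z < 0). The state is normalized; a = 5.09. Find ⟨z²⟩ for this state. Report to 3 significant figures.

The expectation value is the |ψ|²-weighted average of z^2: ∫ z^2|ψ|² dz.
Using ∫₀^∞ zⁿ e^(−αz) dz = n!/αⁿ⁺¹, evaluating both integrals, ⟨z²⟩ = 14·a^2.
With a = 5.09, ⟨z^2⟩ = 362.7.

⟨z^2⟩ ≈ 363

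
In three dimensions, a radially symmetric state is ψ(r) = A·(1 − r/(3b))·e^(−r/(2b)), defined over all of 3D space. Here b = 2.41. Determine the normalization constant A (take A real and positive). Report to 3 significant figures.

A ≈ 0.0923

Normalization requires ∫|ψ|² 4πr² dr = 1, integrated from 0 to ∞.
(Spherical symmetry: dV = 4πr² dr.)
Recall ∫₀^∞ r^m e^(−r/β) dr = m!·β^(m+1), ∫|ψ|² 4πr² dr = A²·(8·π·b^3/3).
Plugging in b = 2.41 yields A = 0.09235.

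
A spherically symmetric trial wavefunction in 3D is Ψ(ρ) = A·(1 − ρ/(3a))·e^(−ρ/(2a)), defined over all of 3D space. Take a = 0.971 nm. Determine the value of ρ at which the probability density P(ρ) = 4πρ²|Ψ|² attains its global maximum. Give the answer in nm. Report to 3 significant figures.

ρ ≈ 0.971 nm

The maximum of P(ρ) = 4πρ²|Ψ|² occurs where its derivative vanishes.
This gives ρ = a.
With a = 0.971, the most probable radial distance is 0.9710 nm.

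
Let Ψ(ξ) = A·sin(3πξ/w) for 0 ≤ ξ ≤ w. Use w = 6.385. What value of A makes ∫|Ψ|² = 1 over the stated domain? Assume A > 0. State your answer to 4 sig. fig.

A ≈ 0.5597

The normalization condition is ∫|Ψ|² dξ = 1 from 0 to w.
Using sin²θ = (1 − cos 2θ)/2, the integral (without the A² prefactor) comes out to w/2.
Hence A² = 1/[w/2].
Plugging in w = 6.385 yields A = 0.55967.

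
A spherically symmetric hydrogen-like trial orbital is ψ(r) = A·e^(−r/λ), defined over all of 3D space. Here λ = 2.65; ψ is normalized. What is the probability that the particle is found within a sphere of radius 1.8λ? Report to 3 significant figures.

P ≈ 0.697

Integrate the radial probability density 4πr²|ψ|² over r ≤ 1.8λ.
The full normalization integral is A²·[π·λ^3] = 1, fixing A².
In terms of u = r/λ (A², 4π and the length scale all cancel between numerator and denominator), P = [∫_{0}^{1.8} u^2·e^(-2·u) du] / [∫_{0}^{∞} u^2·e^(-2·u) du].
With ∫ u^2·e^(-2·u) du = -(2·u^2 + 2·u + 1)·e^(-2·u)/4 + C, the region integral is 1/4 - 277·e^(-18/5)/100 and the full one is 1/4.
This evaluates to P = 0.6973.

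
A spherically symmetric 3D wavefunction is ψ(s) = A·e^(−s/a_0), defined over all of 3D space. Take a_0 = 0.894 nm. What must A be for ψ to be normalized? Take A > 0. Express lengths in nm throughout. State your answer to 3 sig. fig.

We need A² ∫|f|² 4πs² ds = 1, taking the integral from 0 to ∞.
The angular integral contributes 4π, leaving ∫₀^∞ s²|ψ|² ds.
Carrying out the integral gives A² · π·a_0^3.
Setting this equal to 1 gives A² = 1/(π·a_0^3).
Substituting a_0 = 0.894 gives A² = 0.4455, so A = 0.6675.

A ≈ 0.667 nm^(-3/2)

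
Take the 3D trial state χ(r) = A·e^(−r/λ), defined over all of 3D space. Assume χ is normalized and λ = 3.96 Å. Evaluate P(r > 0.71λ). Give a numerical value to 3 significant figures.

P ≈ 0.829

With dV = 4πr²dr, the probability is ∫|χ|² dV over r > 0.71λ.
Normalization gives A² = 1/(π·λ^3).
Substituting u = r/λ, A², 4π and the length scale all cancel in the ratio: P = ∫_{0.71}^{∞} u^2·e^(-2·u) du / ∫_{0}^{∞} u^2·e^(-2·u) du.
Using ∫ u^2·e^(-2·u) du = -(2·u^2 + 2·u + 1)·e^(-2·u)/4, the numerator is ≈ 0.20716 and the denominator is 1/4.
This evaluates to P = 0.8286.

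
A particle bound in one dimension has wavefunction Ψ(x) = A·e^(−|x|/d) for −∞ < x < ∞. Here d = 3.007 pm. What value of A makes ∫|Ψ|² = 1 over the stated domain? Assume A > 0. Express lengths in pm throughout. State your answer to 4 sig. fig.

The normalization condition is ∫|Ψ|² dx = 1 from −∞ to ∞.
The integral (without the A² prefactor) comes out to d.
So A² = (d)^(−1).
With d = 3.007: A² = 0.33256 and A = 0.57668.

A ≈ 0.5767 pm^(-1/2)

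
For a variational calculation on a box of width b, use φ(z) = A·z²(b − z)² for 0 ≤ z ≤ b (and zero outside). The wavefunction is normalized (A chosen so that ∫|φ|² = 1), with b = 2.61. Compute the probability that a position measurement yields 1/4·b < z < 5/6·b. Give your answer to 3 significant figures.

P ≈ 0.942

P = ∫_{1/4·b}^{5/6·b} |φ(z)|² dz.
The normalization integral ∫|φ|²dz over the whole domain equals b^9/630·A², and A² cancels in the ratio.
Substituting u = z/b, A² and the length scale cancel in the ratio: P = ∫_{1/4}^{5/6} u^4·(1 - u)^4 du / ∫_{0}^{1} u^4·(1 - u)^4 du.
Using ∫ u^4·(1 - u)^4 du = u^5·(70·u^4 - 315·u^3 + 540·u^2 - 420·u + 126)/630, the numerator is ≈ 0.0014954 and the denominator is 1/630.
Taking the ratio, P = 0.9421.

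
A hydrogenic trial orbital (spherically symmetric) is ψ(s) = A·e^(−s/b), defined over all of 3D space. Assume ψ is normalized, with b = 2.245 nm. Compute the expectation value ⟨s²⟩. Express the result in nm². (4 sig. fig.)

⟨s²⟩ = ∫ s^2 |ψ|² 4πs² ds over the full domain.
Evaluating both integrals, ⟨s²⟩ = 3·b^2.
With b = 2.245, ⟨s^2⟩ = 15.120.

⟨s^2⟩ ≈ 15.12 nm^2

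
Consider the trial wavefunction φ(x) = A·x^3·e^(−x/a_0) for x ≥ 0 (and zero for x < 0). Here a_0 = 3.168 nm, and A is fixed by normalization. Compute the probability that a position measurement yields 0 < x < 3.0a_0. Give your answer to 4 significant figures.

P ≈ 0.3937

The probability is P = ∫ |φ|² dx over [0, 3.0a_0].
With A² fixed by ∫|φ|² = 1, i.e. A² = (45·a_0^7/8)^(−1), substitute and integrate.
Substituting u = x/a_0, A² and the length scale cancel in the ratio: P = ∫_{0}^{3.0} u^6·e^(-2·u) du / ∫_{0}^{∞} u^6·e^(-2·u) du.
With ∫ u^6·e^(-2·u) du = -(4·u^6 + 12·u^5 + 30·u^4 + 60·u^3 + 90·u^2 + 90·u + 45)·e^(-2·u)/8 + C, the region integral is ≈ 2.21455 and the full one is 45/8.
This works out to P = 0.39370.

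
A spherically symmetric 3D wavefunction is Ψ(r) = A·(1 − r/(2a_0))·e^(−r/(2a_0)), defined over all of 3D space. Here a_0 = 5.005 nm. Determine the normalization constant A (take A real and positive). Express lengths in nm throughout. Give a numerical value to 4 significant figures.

A ≈ 0.01781 nm^(-3/2)

We need A² ∫|f|² 4πr² dr = 1, taking the integral from 0 to ∞.
(Spherical symmetry: dV = 4πr² dr.)
Recall ∫₀^∞ r^m e^(−r/β) dr = m!·β^(m+1), ∫|Ψ|² 4πr² dr = A²·(8·π·a_0^3).
Setting this equal to 1 gives A² = 1/(8·π·a_0^3).
Substituting a_0 = 5.005 gives A² = 0.00031736, so A = 0.017815.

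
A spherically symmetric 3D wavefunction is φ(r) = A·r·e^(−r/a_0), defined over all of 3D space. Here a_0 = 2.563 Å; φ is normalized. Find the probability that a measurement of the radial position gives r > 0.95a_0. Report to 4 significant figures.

P ≈ 0.9559

P = ∫ |φ|² 4πr² dr over r > 0.95a_0.
The full normalization integral is A²·[3·π·a_0^5] = 1, fixing A².
Let u = r/a_0; then A², 4π and the length scale all cancel, so P = ∫_{0.95}^{∞} u^4·e^(-2·u) du ÷ ∫_{0}^{∞} u^4·e^(-2·u) du.
An antiderivative of u^4·e^(-2·u) is -(u^4/2 + u^3 + 3·u^2/2 + 3·u/2 + 3/4)·e^(-2·u); evaluating from 0.95 to ∞ gives ≈ 0.716939, while the full integral is 3/4.
This evaluates to P = 0.95592.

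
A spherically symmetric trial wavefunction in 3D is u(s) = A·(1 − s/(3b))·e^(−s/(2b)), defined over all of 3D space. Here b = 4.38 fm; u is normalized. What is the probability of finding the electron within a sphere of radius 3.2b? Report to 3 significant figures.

With dV = 4πs²ds, the probability is ∫|u|² dV over s ≤ 3.2b.
The full normalization integral is A²·[8·π·b^3/3] = 1, fixing A².
Substituting t = s/b, A², 4π and the length scale all cancel in the ratio: P = ∫_{0}^{3.2} t^2·(1 - t/3)^2·e^(-t) dt / ∫_{0}^{∞} t^2·(1 - t/3)^2·e^(-t) dt.
With ∫ t^2·(1 - t/3)^2·e^(-t) dt = (-t^4 + 2·t^3 - 3·t^2 - 6·t - 6)·e^(-t)/9 + C, the region integral is 2/3 - 6614·e^(-16/5)/625 and the full one is 2/3.
This evaluates to P = 0.3530.

P ≈ 0.353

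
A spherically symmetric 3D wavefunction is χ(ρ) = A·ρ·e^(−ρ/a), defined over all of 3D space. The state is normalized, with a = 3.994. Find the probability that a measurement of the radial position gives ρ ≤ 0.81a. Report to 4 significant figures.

P ≈ 0.02480

P = ∫ |χ|² 4πρ² dρ over ρ ≤ 0.81a.
Normalization gives A² = 1/(3·π·a^5).
Substituting u = ρ/a, A², 4π and the length scale all cancel in the ratio: P = ∫_{0}^{0.81} u^4·e^(-2·u) du / ∫_{0}^{∞} u^4·e^(-2·u) du.
An antiderivative of u^4·e^(-2·u) is -(u^4/2 + u^3 + 3·u^2/2 + 3·u/2 + 3/4)·e^(-2·u); evaluating from 0 to 0.81 gives ≈ 0.0186011, while the full integral is 3/4.
Taking the ratio yields P = 0.024801.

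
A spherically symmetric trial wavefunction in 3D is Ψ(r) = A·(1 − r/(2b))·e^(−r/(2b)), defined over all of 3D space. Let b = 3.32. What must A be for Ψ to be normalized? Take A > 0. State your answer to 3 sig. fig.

We need A² ∫|f|² 4πr² dr = 1, taking the integral from 0 to ∞.
(Spherical symmetry: dV = 4πr² dr.)
Using ∫₀^∞ rⁿ e^(−αr) dr = n!/αⁿ⁺¹, the integral (without the A² prefactor) comes out to 8·π·b^3.
So A² = (8·π·b^3)^(−1).
Plugging in b = 3.32 yields A = 0.03297.

A ≈ 0.0330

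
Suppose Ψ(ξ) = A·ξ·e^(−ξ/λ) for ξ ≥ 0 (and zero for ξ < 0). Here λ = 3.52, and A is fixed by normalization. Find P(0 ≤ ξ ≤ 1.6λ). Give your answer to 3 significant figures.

P = ∫_{0}^{1.6λ} |Ψ(ξ)|² dξ.
With A² fixed by ∫|Ψ|² = 1, i.e. A² = (λ^3/4)^(−1), substitute and integrate.
Let u = ξ/λ; then A² and the length scale cancel, so P = ∫_{0}^{1.6} u^2·e^(-2·u) du ÷ ∫_{0}^{∞} u^2·e^(-2·u) du.
With ∫ u^2·e^(-2·u) du = -(2·u^2 + 2·u + 1)·e^(-2·u)/4 + C, the region integral is 1/4 - 233·e^(-16/5)/100 and the full one is 1/4.
The result is P = 0.6201.

P ≈ 0.620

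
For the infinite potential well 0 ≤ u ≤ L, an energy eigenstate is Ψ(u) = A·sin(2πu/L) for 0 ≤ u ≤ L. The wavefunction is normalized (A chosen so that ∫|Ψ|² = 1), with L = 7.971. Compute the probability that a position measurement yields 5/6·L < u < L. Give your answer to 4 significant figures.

P = ∫_{5/6·L}^{L} |Ψ(u)|² du.
With A² fixed by ∫|Ψ|² = 1, i.e. A² = (L/2)^(−1), substitute and integrate.
Substituting t = u/L, A² and the length scale cancel in the ratio: P = ∫_{5/6}^{1} sin(2·π·t)^2 dt / ∫_{0}^{1} sin(2·π·t)^2 dt.
With ∫ sin(2·π·t)^2 dt = t/2 - sin(4·π·t)/(8·π) + C, the region integral is -√(3)/(16·π) + 1/12 and the full one is 1/2.
Taking the ratio, P = (-√(3)/8 + π/6)/π.

P ≈ 0.09775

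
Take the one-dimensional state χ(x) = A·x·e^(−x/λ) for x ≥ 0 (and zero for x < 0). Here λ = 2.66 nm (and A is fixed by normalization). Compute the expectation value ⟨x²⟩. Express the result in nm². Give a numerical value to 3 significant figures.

⟨x²⟩ = ∫ x^2 |χ|² dx over the full domain.
With ∫₀^∞ x^4 e^(−αx) dx = 4!/α^5, evaluating both integrals, ⟨x²⟩ = 3·λ^2.
Putting λ = 2.66 gives 21.23.

⟨x^2⟩ ≈ 21.2 nm^2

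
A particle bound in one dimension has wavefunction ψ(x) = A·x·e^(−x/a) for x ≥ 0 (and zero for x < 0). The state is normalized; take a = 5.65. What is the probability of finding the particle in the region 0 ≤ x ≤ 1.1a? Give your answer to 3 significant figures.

The probability is P = ∫ |ψ|² dx over [0, 1.1a].
With A² fixed by ∫|ψ|² = 1, i.e. A² = (a^3/4)^(−1), substitute and integrate.
Substituting u = x/a, A² and the length scale cancel in the ratio: P = ∫_{0}^{1.1} u^2·e^(-2·u) du / ∫_{0}^{∞} u^2·e^(-2·u) du.
With ∫ u^2·e^(-2·u) du = -(2·u^2 + 2·u + 1)·e^(-2·u)/4 + C, the region integral is 1/4 - 281·e^(-11/5)/200 and the full one is 1/4.
Taking the ratio, P = 0.3773.

P ≈ 0.377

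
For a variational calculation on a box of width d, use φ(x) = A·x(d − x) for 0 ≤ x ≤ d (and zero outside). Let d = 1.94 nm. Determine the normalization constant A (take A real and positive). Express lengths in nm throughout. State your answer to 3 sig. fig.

A ≈ 1.04 nm^(-5/2)

Require ∫ |φ|² dx = 1 over the whole domain.
Expanding the polynomial and integrating term by term, with φ = A·x(d − x), the integral evaluates to A²·[d^5/30].
Hence A² = 1/[d^5/30].
Substituting d = 1.94 gives A² = 1.092, so A = 1.045.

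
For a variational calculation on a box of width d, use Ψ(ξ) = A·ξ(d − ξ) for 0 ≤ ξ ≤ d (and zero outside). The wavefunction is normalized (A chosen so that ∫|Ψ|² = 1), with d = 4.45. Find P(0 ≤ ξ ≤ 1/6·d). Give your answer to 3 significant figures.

P ≈ 0.0355

P = ∫_{0}^{1/6·d} |Ψ(ξ)|² dξ.
With A² fixed by ∫|Ψ|² = 1, i.e. A² = (d^5/30)^(−1), substitute and integrate.
In terms of u = ξ/d (A² and the length scale cancel between numerator and denominator), P = [∫_{0}^{1/6} u^2·(1 - u)^2 du] / [∫_{0}^{1} u^2·(1 - u)^2 du].
An antiderivative of u^2·(1 - u)^2 is u^3·(6·u^2 - 15·u + 10)/30; evaluating from 0 to 1/6 gives ≈ 0.0011831, while the full integral is 1/30.
This works out to P = 23/648.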